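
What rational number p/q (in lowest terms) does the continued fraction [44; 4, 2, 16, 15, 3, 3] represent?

1005365/22734

a_0 = 44: 44/1
a_1 = 4: 177/4
a_2 = 2: 398/9
a_3 = 16: 6545/148
a_4 = 15: 98573/2229
a_5 = 3: 302264/6835
a_6 = 3: 1005365/22734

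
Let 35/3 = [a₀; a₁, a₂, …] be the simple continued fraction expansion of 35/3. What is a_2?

2

⌊35/3⌋ = 11, remainder 2
⌊3/2⌋ = 1, remainder 1
⌊2/1⌋ = 2, remainder 0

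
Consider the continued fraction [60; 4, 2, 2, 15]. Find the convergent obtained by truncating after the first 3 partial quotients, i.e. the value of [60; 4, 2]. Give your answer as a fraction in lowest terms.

542/9

Start with 2.
4 + 1/(2/1) = 4 + 1/2 = 9/2
60 + 1/(9/2) = 60 + 2/9 = 542/9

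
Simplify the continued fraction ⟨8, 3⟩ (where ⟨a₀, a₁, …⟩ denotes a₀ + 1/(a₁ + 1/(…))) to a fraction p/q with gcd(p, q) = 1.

25/3

Use the convergent recurrence hₖ = aₖ·hₖ₋₁ + hₖ₋₂ (and likewise for the denominators kₖ):
a_0 = 8: 8/1
a_1 = 3: 25/3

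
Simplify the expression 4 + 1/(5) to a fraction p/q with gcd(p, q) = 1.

21/5

a_0 = 4: 4/1
a_1 = 5: 21/5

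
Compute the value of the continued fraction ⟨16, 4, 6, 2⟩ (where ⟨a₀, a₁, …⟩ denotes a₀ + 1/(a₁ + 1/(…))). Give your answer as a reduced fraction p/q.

877/54

a_0 = 16: 16/1
a_1 = 4: 65/4
a_2 = 6: 406/25
a_3 = 2: 877/54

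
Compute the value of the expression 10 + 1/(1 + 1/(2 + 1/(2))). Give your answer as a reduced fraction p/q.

75/7

a_0 = 10: 10/1
a_1 = 1: 11/1
a_2 = 2: 32/3
a_3 = 2: 75/7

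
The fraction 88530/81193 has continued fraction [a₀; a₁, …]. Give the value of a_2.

Apply division with remainder until the remainder is 0:
88530 = 1·81193 + 7337, so a_0 = 1
81193 = 11·7337 + 486, so a_1 = 11
7337 = 15·486 + 47, so a_2 = 15

15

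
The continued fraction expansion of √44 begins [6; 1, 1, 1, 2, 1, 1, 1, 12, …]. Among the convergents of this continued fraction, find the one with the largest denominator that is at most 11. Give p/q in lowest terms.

73/11

a_0 = 6: 6/1  (≤ bound)
a_1 = 1: 7/1  (≤ bound)
a_2 = 1: 13/2  (≤ bound)
a_3 = 1: 20/3  (≤ bound)
a_4 = 2: 53/8  (≤ bound)
a_5 = 1: 73/11  (≤ bound)
a_6 = 1: 126/19  (> 11, stop)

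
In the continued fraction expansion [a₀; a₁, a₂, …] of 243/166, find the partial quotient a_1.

⌊243/166⌋ = 1, remainder 77
⌊166/77⌋ = 2, remainder 12

2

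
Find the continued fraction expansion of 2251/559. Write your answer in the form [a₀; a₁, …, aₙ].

Run the Euclidean algorithm, recording each quotient:
2251 ÷ 559 → quotient 4, remainder 15
559 ÷ 15 → quotient 37, remainder 4
15 ÷ 4 → quotient 3, remainder 3
4 ÷ 3 → quotient 1, remainder 1
3 ÷ 1 → quotient 3, remainder 0

[4; 37, 3, 1, 3]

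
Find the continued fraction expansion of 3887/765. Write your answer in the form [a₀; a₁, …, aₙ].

Apply division with remainder until the remainder is 0:
3887 ÷ 765 → quotient 5, remainder 62
765 ÷ 62 → quotient 12, remainder 21
62 ÷ 21 → quotient 2, remainder 20
21 ÷ 20 → quotient 1, remainder 1
20 ÷ 1 → quotient 20, remainder 0

[5; 12, 2, 1, 20]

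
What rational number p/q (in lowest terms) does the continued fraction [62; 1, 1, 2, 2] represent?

Start with 2.
2 + 1/(2/1) = 2 + 1/2 = 5/2
1 + 1/(5/2) = 1 + 2/5 = 7/5
1 + 1/(7/5) = 1 + 5/7 = 12/7
62 + 1/(12/7) = 62 + 7/12 = 751/12

751/12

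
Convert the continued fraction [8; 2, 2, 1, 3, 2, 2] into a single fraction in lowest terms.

Compute successive convergents:
a_0 = 8: 8/1
a_1 = 2: 17/2
a_2 = 2: 42/5
a_3 = 1: 59/7
a_4 = 3: 219/26
a_5 = 2: 497/59
a_6 = 2: 1213/144

1213/144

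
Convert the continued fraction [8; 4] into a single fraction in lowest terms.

Start with 4.
8 + 1/(4/1) = 8 + 1/4 = 33/4

33/4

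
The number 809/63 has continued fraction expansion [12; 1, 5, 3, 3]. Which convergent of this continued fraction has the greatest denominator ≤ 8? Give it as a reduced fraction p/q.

a_0 = 12: 12/1  (≤ bound)
a_1 = 1: 13/1  (≤ bound)
a_2 = 5: 77/6  (≤ bound)
a_3 = 3: 244/19  (> 8, stop)

77/6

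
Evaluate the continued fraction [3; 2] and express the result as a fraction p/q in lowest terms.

Start with 2.
3 + 1/(2/1) = 3 + 1/2 = 7/2

7/2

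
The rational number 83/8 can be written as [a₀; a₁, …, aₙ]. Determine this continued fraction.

[10; 2, 1, 2]

Run the Euclidean algorithm, recording each quotient:
83 ÷ 8 → quotient 10, remainder 3
8 ÷ 3 → quotient 2, remainder 2
3 ÷ 2 → quotient 1, remainder 1
2 ÷ 1 → quotient 2, remainder 0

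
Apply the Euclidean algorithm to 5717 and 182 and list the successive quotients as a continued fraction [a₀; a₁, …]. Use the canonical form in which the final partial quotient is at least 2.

Apply division with remainder until the remainder is 0:
5717 ÷ 182 → quotient 31, remainder 75
182 ÷ 75 → quotient 2, remainder 32
75 ÷ 32 → quotient 2, remainder 11
32 ÷ 11 → quotient 2, remainder 10
11 ÷ 10 → quotient 1, remainder 1
10 ÷ 1 → quotient 10, remainder 0

[31; 2, 2, 2, 1, 10]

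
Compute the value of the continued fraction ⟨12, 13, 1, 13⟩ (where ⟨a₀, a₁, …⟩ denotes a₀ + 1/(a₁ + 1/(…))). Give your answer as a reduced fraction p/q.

Start with 13.
1 + 1/(13/1) = 1 + 1/13 = 14/13
13 + 1/(14/13) = 13 + 13/14 = 195/14
12 + 1/(195/14) = 12 + 14/195 = 2354/195

2354/195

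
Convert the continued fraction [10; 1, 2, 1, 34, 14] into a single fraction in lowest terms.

a_0 = 10: 10/1
a_1 = 1: 11/1
a_2 = 2: 32/3
a_3 = 1: 43/4
a_4 = 34: 1494/139
a_5 = 14: 20959/1950

20959/1950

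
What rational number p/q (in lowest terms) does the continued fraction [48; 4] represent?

193/4

Use the convergent recurrence hₖ = aₖ·hₖ₋₁ + hₖ₋₂ (and likewise for the denominators kₖ):
a_0 = 48: 48/1
a_1 = 4: 193/4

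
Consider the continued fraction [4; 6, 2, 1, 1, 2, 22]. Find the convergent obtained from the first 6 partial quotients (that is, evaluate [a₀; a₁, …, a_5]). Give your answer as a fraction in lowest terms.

a_0 = 4: 4/1
a_1 = 6: 25/6
a_2 = 2: 54/13
a_3 = 1: 79/19
a_4 = 1: 133/32
a_5 = 2: 345/83

345/83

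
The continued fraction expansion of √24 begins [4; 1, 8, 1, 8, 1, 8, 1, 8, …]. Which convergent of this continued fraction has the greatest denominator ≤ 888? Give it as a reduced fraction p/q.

List convergents until the denominator exceeds the bound:
a_0 = 4: 4/1  (≤ bound)
a_1 = 1: 5/1  (≤ bound)
a_2 = 8: 44/9  (≤ bound)
a_3 = 1: 49/10  (≤ bound)
a_4 = 8: 436/89  (≤ bound)
a_5 = 1: 485/99  (≤ bound)
a_6 = 8: 4316/881  (≤ bound)
a_7 = 1: 4801/980  (> 888, stop)

4316/881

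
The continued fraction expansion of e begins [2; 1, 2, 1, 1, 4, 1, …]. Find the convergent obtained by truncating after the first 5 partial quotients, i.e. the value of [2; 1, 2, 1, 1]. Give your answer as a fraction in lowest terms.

Compute successive convergents:
a_0 = 2: 2/1
a_1 = 1: 3/1
a_2 = 2: 8/3
a_3 = 1: 11/4
a_4 = 1: 19/7

19/7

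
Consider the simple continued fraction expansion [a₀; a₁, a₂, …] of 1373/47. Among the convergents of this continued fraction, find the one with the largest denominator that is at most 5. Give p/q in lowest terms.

a_0 = 29: 29/1  (≤ bound)
a_1 = 4: 117/4  (≤ bound)
a_2 = 1: 146/5  (≤ bound)
a_3 = 2: 409/14  (> 5, stop)

146/5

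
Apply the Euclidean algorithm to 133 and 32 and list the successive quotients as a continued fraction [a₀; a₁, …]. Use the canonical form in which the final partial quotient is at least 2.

[4; 6, 2, 2]

Apply division with remainder until the remainder is 0:
133 = 4·32 + 5, so a_0 = 4
32 = 6·5 + 2, so a_1 = 6
5 = 2·2 + 1, so a_2 = 2
2 = 2·1 + 0, so a_3 = 2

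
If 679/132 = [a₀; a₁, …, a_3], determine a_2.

Apply division with remainder until the remainder is 0:
679 = 5·132 + 19, so a_0 = 5
132 = 6·19 + 18, so a_1 = 6
19 = 1·18 + 1, so a_2 = 1

1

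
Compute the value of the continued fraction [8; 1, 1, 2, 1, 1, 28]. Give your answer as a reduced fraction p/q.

Use the convergent recurrence hₖ = aₖ·hₖ₋₁ + hₖ₋₂ (and likewise for the denominators kₖ):
a_0 = 8: 8/1
a_1 = 1: 9/1
a_2 = 1: 17/2
a_3 = 2: 43/5
a_4 = 1: 60/7
a_5 = 1: 103/12
a_6 = 28: 2944/343

2944/343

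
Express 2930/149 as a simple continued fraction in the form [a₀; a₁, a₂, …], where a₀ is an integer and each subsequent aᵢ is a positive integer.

2930 ÷ 149 → quotient 19, remainder 99
149 ÷ 99 → quotient 1, remainder 50
99 ÷ 50 → quotient 1, remainder 49
50 ÷ 49 → quotient 1, remainder 1
49 ÷ 1 → quotient 49, remainder 0

[19; 1, 1, 1, 49]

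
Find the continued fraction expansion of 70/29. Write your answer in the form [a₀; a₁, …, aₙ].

[2; 2, 2, 2, 2]

70 = 2·29 + 12, so a_0 = 2
29 = 2·12 + 5, so a_1 = 2
12 = 2·5 + 2, so a_2 = 2
5 = 2·2 + 1, so a_3 = 2
2 = 2·1 + 0, so a_4 = 2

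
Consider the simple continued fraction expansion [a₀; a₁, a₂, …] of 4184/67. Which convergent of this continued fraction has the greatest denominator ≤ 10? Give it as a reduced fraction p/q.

a_0 = 62: 62/1  (≤ bound)
a_1 = 2: 125/2  (≤ bound)
a_2 = 4: 562/9  (≤ bound)
a_3 = 3: 1811/29  (> 10, stop)

562/9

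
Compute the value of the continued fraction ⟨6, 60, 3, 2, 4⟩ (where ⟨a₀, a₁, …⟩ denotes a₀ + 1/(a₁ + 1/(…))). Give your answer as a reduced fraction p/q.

Compute successive convergents:
a_0 = 6: 6/1
a_1 = 60: 361/60
a_2 = 3: 1089/181
a_3 = 2: 2539/422
a_4 = 4: 11245/1869

11245/1869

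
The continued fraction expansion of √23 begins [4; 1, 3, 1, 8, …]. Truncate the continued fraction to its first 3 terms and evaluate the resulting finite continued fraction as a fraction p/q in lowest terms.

a_0 = 4: 4/1
a_1 = 1: 5/1
a_2 = 3: 19/4

19/4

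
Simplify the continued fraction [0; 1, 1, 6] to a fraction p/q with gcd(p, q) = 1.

7/13

Build up convergents one term at a time:
a_0 = 0: 0/1
a_1 = 1: 1/1
a_2 = 1: 1/2
a_3 = 6: 7/13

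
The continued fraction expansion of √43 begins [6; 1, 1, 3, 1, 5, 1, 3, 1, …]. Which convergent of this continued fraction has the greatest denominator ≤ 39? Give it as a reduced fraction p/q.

59/9

a_0 = 6: 6/1  (≤ bound)
a_1 = 1: 7/1  (≤ bound)
a_2 = 1: 13/2  (≤ bound)
a_3 = 3: 46/7  (≤ bound)
a_4 = 1: 59/9  (≤ bound)
a_5 = 5: 341/52  (> 39, stop)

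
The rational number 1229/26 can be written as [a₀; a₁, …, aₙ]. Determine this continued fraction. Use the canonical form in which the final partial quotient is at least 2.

⌊1229/26⌋ = 47, remainder 7
⌊26/7⌋ = 3, remainder 5
⌊7/5⌋ = 1, remainder 2
⌊5/2⌋ = 2, remainder 1
⌊2/1⌋ = 2, remainder 0

[47; 3, 1, 2, 2]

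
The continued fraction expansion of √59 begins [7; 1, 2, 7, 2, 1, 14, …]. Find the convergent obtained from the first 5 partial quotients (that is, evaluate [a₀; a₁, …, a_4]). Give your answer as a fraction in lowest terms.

361/47

Work from the innermost term outward:
Start with 2.
7 + 1/(2/1) = 7 + 1/2 = 15/2
2 + 1/(15/2) = 2 + 2/15 = 32/15
1 + 1/(32/15) = 1 + 15/32 = 47/32
7 + 1/(47/32) = 7 + 32/47 = 361/47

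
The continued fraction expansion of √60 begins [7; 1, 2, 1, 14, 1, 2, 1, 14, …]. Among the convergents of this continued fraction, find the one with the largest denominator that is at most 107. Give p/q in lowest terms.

a_0 = 7: 7/1  (≤ bound)
a_1 = 1: 8/1  (≤ bound)
a_2 = 2: 23/3  (≤ bound)
a_3 = 1: 31/4  (≤ bound)
a_4 = 14: 457/59  (≤ bound)
a_5 = 1: 488/63  (≤ bound)
a_6 = 2: 1433/185  (> 107, stop)

488/63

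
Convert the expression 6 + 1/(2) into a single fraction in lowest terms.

Starting at the tail and folding back:
Start with 2.
6 + 1/(2/1) = 6 + 1/2 = 13/2

13/2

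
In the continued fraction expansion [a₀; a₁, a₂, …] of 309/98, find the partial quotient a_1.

6

⌊309/98⌋ = 3, remainder 15
⌊98/15⌋ = 6, remainder 8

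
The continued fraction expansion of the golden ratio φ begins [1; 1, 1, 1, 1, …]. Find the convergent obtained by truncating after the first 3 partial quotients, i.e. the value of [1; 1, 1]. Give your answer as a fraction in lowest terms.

Starting at the tail and folding back:
Start with 1.
1 + 1/(1/1) = 1 + 1/1 = 2/1
1 + 1/(2/1) = 1 + 1/2 = 3/2

3/2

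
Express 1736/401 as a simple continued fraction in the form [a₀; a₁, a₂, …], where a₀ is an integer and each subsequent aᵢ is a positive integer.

Run the Euclidean algorithm, recording each quotient:
⌊1736/401⌋ = 4, remainder 132
⌊401/132⌋ = 3, remainder 5
⌊132/5⌋ = 26, remainder 2
⌊5/2⌋ = 2, remainder 1
⌊2/1⌋ = 2, remainder 0

[4; 3, 26, 2, 2]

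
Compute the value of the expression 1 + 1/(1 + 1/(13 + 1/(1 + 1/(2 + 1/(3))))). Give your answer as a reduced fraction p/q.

284/147

a_0 = 1: 1/1
a_1 = 1: 2/1
a_2 = 13: 27/14
a_3 = 1: 29/15
a_4 = 2: 85/44
a_5 = 3: 284/147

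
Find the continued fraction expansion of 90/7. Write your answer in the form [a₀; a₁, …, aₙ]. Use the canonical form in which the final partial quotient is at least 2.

⌊90/7⌋ = 12, remainder 6
⌊7/6⌋ = 1, remainder 1
⌊6/1⌋ = 6, remainder 0

[12; 1, 6]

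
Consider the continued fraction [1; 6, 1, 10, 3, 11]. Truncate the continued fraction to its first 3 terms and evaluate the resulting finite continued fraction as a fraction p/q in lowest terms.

Use the convergent recurrence hₖ = aₖ·hₖ₋₁ + hₖ₋₂ (and likewise for the denominators kₖ):
a_0 = 1: 1/1
a_1 = 6: 7/6
a_2 = 1: 8/7

8/7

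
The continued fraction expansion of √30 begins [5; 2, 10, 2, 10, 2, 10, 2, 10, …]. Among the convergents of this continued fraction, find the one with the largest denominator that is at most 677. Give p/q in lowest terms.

List convergents until the denominator exceeds the bound:
a_0 = 5: 5/1  (≤ bound)
a_1 = 2: 11/2  (≤ bound)
a_2 = 10: 115/21  (≤ bound)
a_3 = 2: 241/44  (≤ bound)
a_4 = 10: 2525/461  (≤ bound)
a_5 = 2: 5291/966  (> 677, stop)

2525/461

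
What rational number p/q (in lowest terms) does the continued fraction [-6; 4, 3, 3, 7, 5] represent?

-9303/1613

Start with 5.
7 + 1/(5/1) = 7 + 1/5 = 36/5
3 + 1/(36/5) = 3 + 5/36 = 113/36
3 + 1/(113/36) = 3 + 36/113 = 375/113
4 + 1/(375/113) = 4 + 113/375 = 1613/375
-6 + 1/(1613/375) = -6 + 375/1613 = -9303/1613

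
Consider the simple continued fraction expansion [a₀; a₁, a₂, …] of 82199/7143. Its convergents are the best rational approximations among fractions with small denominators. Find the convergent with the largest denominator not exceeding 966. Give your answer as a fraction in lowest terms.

a_0 = 11: 11/1  (≤ bound)
a_1 = 1: 12/1  (≤ bound)
a_2 = 1: 23/2  (≤ bound)
a_3 = 32: 748/65  (≤ bound)
a_4 = 3: 2267/197  (≤ bound)
a_5 = 1: 3015/262  (≤ bound)
a_6 = 3: 11312/983  (> 966, stop)

3015/262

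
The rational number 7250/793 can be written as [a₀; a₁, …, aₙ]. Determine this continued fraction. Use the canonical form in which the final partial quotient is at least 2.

[9; 7, 56, 2]

Repeatedly divide and take the remainder:
7250 = 9·793 + 113, so a_0 = 9
793 = 7·113 + 2, so a_1 = 7
113 = 56·2 + 1, so a_2 = 56
2 = 2·1 + 0, so a_3 = 2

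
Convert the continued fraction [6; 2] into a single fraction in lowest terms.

Compute successive convergents:
a_0 = 6: 6/1
a_1 = 2: 13/2

13/2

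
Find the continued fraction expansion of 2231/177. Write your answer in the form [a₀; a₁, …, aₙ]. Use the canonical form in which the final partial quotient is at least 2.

[12; 1, 1, 1, 1, 8, 4]

2231 ÷ 177 → quotient 12, remainder 107
177 ÷ 107 → quotient 1, remainder 70
107 ÷ 70 → quotient 1, remainder 37
70 ÷ 37 → quotient 1, remainder 33
37 ÷ 33 → quotient 1, remainder 4
33 ÷ 4 → quotient 8, remainder 1
4 ÷ 1 → quotient 4, remainder 0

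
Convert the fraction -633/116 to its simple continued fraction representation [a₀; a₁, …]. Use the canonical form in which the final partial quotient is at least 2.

-633 = -6·116 + 63, so a_0 = -6
116 = 1·63 + 53, so a_1 = 1
63 = 1·53 + 10, so a_2 = 1
53 = 5·10 + 3, so a_3 = 5
10 = 3·3 + 1, so a_4 = 3
3 = 3·1 + 0, so a_5 = 3

[-6; 1, 1, 5, 3, 3]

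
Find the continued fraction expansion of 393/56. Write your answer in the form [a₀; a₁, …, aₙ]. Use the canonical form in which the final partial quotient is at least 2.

393 ÷ 56 → quotient 7, remainder 1
56 ÷ 1 → quotient 56, remainder 0

[7; 56]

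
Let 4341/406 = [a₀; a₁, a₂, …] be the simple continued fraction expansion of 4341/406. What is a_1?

4341 ÷ 406 → quotient 10, remainder 281
406 ÷ 281 → quotient 1, remainder 125

1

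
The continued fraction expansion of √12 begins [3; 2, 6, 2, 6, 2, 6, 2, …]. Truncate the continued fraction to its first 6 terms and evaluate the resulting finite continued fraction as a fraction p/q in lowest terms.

1351/390

a_0 = 3: 3/1
a_1 = 2: 7/2
a_2 = 6: 45/13
a_3 = 2: 97/28
a_4 = 6: 627/181
a_5 = 2: 1351/390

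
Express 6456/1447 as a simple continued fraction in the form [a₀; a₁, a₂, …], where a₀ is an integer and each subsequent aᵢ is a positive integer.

[4; 2, 6, 55, 2]

6456 = 4·1447 + 668, so a_0 = 4
1447 = 2·668 + 111, so a_1 = 2
668 = 6·111 + 2, so a_2 = 6
111 = 55·2 + 1, so a_3 = 55
2 = 2·1 + 0, so a_4 = 2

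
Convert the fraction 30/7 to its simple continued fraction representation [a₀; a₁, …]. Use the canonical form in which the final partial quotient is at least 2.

[4; 3, 2]

Apply division with remainder until the remainder is 0:
⌊30/7⌋ = 4, remainder 2
⌊7/2⌋ = 3, remainder 1
⌊2/1⌋ = 2, remainder 0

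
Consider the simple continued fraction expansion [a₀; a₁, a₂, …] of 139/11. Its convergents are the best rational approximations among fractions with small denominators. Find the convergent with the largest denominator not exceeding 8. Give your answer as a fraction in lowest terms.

a_0 = 12: 12/1  (≤ bound)
a_1 = 1: 13/1  (≤ bound)
a_2 = 1: 25/2  (≤ bound)
a_3 = 1: 38/3  (≤ bound)
a_4 = 3: 139/11  (> 8, stop)

38/3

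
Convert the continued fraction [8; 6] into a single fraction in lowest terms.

Start with 6.
8 + 1/(6/1) = 8 + 1/6 = 49/6

49/6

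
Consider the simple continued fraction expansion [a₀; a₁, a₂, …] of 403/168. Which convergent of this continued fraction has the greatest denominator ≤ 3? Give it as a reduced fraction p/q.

7/3

a_0 = 2: 2/1  (≤ bound)
a_1 = 2: 5/2  (≤ bound)
a_2 = 1: 7/3  (≤ bound)
a_3 = 1: 12/5  (> 3, stop)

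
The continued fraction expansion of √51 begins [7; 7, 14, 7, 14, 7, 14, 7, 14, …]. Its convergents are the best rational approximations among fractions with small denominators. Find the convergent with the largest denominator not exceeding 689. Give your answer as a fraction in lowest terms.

a_0 = 7: 7/1  (≤ bound)
a_1 = 7: 50/7  (≤ bound)
a_2 = 14: 707/99  (≤ bound)
a_3 = 7: 4999/700  (> 689, stop)

707/99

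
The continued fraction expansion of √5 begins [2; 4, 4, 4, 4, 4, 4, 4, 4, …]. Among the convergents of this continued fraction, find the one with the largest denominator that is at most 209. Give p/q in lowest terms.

a_0 = 2: 2/1  (≤ bound)
a_1 = 4: 9/4  (≤ bound)
a_2 = 4: 38/17  (≤ bound)
a_3 = 4: 161/72  (≤ bound)
a_4 = 4: 682/305  (> 209, stop)

161/72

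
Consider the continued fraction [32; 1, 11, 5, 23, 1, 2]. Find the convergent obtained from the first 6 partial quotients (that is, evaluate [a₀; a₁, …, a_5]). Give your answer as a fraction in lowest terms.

Starting at the tail and folding back:
Start with 1.
23 + 1/(1/1) = 23 + 1/1 = 24/1
5 + 1/(24/1) = 5 + 1/24 = 121/24
11 + 1/(121/24) = 11 + 24/121 = 1355/121
1 + 1/(1355/121) = 1 + 121/1355 = 1476/1355
32 + 1/(1476/1355) = 32 + 1355/1476 = 48587/1476

48587/1476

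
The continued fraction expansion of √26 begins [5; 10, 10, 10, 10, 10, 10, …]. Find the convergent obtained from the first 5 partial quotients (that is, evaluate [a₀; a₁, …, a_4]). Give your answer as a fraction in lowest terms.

Start with 10.
10 + 1/(10/1) = 10 + 1/10 = 101/10
10 + 1/(101/10) = 10 + 10/101 = 1020/101
10 + 1/(1020/101) = 10 + 101/1020 = 10301/1020
5 + 1/(10301/1020) = 5 + 1020/10301 = 52525/10301

52525/10301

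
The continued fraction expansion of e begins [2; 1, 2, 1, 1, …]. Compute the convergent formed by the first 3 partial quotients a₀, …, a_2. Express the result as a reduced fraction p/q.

8/3

Starting at the tail and folding back:
Start with 2.
1 + 1/(2/1) = 1 + 1/2 = 3/2
2 + 1/(3/2) = 2 + 2/3 = 8/3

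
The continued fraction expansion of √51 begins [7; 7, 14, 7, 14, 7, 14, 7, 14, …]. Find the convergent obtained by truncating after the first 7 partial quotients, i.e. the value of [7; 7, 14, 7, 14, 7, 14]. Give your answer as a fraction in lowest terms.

Collapse the nested fraction from the inside out:
Start with 14.
7 + 1/(14/1) = 7 + 1/14 = 99/14
14 + 1/(99/14) = 14 + 14/99 = 1400/99
7 + 1/(1400/99) = 7 + 99/1400 = 9899/1400
14 + 1/(9899/1400) = 14 + 1400/9899 = 139986/9899
7 + 1/(139986/9899) = 7 + 9899/139986 = 989801/139986
7 + 1/(989801/139986) = 7 + 139986/989801 = 7068593/989801

7068593/989801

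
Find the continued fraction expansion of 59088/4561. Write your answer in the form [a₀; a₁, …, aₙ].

59088 ÷ 4561 → quotient 12, remainder 4356
4561 ÷ 4356 → quotient 1, remainder 205
4356 ÷ 205 → quotient 21, remainder 51
205 ÷ 51 → quotient 4, remainder 1
51 ÷ 1 → quotient 51, remainder 0

[12; 1, 21, 4, 51]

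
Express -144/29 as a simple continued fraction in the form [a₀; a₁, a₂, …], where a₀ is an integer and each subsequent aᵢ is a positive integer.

⌊-144/29⌋ = -5, remainder 1
⌊29/1⌋ = 29, remainder 0

[-5; 29]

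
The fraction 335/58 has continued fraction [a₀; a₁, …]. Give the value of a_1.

Repeatedly divide and take the remainder:
335 ÷ 58 → quotient 5, remainder 45
58 ÷ 45 → quotient 1, remainder 13

1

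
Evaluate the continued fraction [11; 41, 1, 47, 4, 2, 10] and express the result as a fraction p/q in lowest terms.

Build up convergents one term at a time:
a_0 = 11: 11/1
a_1 = 41: 452/41
a_2 = 1: 463/42
a_3 = 47: 22213/2015
a_4 = 4: 89315/8102
a_5 = 2: 200843/18219
a_6 = 10: 2097745/190292

2097745/190292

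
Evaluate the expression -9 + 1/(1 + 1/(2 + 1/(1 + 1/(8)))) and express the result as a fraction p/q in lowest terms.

Build up convergents one term at a time:
a_0 = -9: -9/1
a_1 = 1: -8/1
a_2 = 2: -25/3
a_3 = 1: -33/4
a_4 = 8: -289/35

-289/35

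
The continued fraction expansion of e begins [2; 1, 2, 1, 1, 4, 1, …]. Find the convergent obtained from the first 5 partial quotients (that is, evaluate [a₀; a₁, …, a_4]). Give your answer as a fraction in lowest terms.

Start with 1.
1 + 1/(1/1) = 1 + 1/1 = 2/1
2 + 1/(2/1) = 2 + 1/2 = 5/2
1 + 1/(5/2) = 1 + 2/5 = 7/5
2 + 1/(7/5) = 2 + 5/7 = 19/7

19/7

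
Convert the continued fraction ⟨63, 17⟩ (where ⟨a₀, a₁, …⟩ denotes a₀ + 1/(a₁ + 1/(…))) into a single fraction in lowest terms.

Start with 17.
63 + 1/(17/1) = 63 + 1/17 = 1072/17

1072/17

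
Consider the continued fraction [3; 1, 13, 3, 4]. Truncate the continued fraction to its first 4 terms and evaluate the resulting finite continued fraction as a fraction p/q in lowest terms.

a_0 = 3: 3/1
a_1 = 1: 4/1
a_2 = 13: 55/14
a_3 = 3: 169/43

169/43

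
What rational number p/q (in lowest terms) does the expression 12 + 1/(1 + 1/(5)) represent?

77/6

Start with 5.
1 + 1/(5/1) = 1 + 1/5 = 6/5
12 + 1/(6/5) = 12 + 5/6 = 77/6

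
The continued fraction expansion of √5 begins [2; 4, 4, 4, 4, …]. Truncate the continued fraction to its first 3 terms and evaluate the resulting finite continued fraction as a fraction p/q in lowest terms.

38/17

Work from the innermost term outward:
Start with 4.
4 + 1/(4/1) = 4 + 1/4 = 17/4
2 + 1/(17/4) = 2 + 4/17 = 38/17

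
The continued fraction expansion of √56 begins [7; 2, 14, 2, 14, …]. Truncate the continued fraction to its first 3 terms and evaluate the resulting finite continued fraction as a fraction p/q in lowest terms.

Compute successive convergents:
a_0 = 7: 7/1
a_1 = 2: 15/2
a_2 = 14: 217/29

217/29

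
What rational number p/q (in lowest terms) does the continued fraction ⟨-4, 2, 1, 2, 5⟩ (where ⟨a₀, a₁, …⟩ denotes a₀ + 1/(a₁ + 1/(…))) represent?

-156/43

Starting at the tail and folding back:
Start with 5.
2 + 1/(5/1) = 2 + 1/5 = 11/5
1 + 1/(11/5) = 1 + 5/11 = 16/11
2 + 1/(16/11) = 2 + 11/16 = 43/16
-4 + 1/(43/16) = -4 + 16/43 = -156/43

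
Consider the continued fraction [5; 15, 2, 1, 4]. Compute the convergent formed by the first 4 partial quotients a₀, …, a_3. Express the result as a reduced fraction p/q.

233/46

a_0 = 5: 5/1
a_1 = 15: 76/15
a_2 = 2: 157/31
a_3 = 1: 233/46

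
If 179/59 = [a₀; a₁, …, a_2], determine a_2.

179 = 3·59 + 2, so a_0 = 3
59 = 29·2 + 1, so a_1 = 29
2 = 2·1 + 0, so a_2 = 2

2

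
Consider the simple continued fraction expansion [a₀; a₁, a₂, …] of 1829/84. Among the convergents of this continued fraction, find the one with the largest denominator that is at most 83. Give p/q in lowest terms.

675/31

List convergents until the denominator exceeds the bound:
a_0 = 21: 21/1  (≤ bound)
a_1 = 1: 22/1  (≤ bound)
a_2 = 3: 87/4  (≤ bound)
a_3 = 2: 196/9  (≤ bound)
a_4 = 2: 479/22  (≤ bound)
a_5 = 1: 675/31  (≤ bound)
a_6 = 2: 1829/84  (> 83, stop)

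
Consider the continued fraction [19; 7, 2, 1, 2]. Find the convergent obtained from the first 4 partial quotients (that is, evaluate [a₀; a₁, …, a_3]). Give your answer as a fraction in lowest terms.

421/22

Collapse the nested fraction from the inside out:
Start with 1.
2 + 1/(1/1) = 2 + 1/1 = 3/1
7 + 1/(3/1) = 7 + 1/3 = 22/3
19 + 1/(22/3) = 19 + 3/22 = 421/22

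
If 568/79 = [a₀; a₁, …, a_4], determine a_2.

⌊568/79⌋ = 7, remainder 15
⌊79/15⌋ = 5, remainder 4
⌊15/4⌋ = 3, remainder 3

3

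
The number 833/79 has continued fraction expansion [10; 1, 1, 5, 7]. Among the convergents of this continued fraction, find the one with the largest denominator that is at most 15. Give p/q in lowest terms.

a_0 = 10: 10/1  (≤ bound)
a_1 = 1: 11/1  (≤ bound)
a_2 = 1: 21/2  (≤ bound)
a_3 = 5: 116/11  (≤ bound)
a_4 = 7: 833/79  (> 15, stop)

116/11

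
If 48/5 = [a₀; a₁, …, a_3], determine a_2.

⌊48/5⌋ = 9, remainder 3
⌊5/3⌋ = 1, remainder 2
⌊3/2⌋ = 1, remainder 1

1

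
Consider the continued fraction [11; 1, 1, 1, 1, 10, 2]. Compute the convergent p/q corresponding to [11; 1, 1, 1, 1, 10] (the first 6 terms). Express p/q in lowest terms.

615/53

Work from the innermost term outward:
Start with 10.
1 + 1/(10/1) = 1 + 1/10 = 11/10
1 + 1/(11/10) = 1 + 10/11 = 21/11
1 + 1/(21/11) = 1 + 11/21 = 32/21
1 + 1/(32/21) = 1 + 21/32 = 53/32
11 + 1/(53/32) = 11 + 32/53 = 615/53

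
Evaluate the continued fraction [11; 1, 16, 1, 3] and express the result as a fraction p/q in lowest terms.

848/71

Collapse the nested fraction from the inside out:
Start with 3.
1 + 1/(3/1) = 1 + 1/3 = 4/3
16 + 1/(4/3) = 16 + 3/4 = 67/4
1 + 1/(67/4) = 1 + 4/67 = 71/67
11 + 1/(71/67) = 11 + 67/71 = 848/71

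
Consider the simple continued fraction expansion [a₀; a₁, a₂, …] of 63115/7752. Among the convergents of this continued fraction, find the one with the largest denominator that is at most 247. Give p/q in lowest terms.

a_0 = 8: 8/1  (≤ bound)
a_1 = 7: 57/7  (≤ bound)
a_2 = 18: 1034/127  (≤ bound)
a_3 = 1: 1091/134  (≤ bound)
a_4 = 1: 2125/261  (> 247, stop)

1091/134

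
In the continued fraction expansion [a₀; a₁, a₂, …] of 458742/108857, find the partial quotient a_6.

2

458742 = 4·108857 + 23314, so a_0 = 4
108857 = 4·23314 + 15601, so a_1 = 4
23314 = 1·15601 + 7713, so a_2 = 1
15601 = 2·7713 + 175, so a_3 = 2
7713 = 44·175 + 13, so a_4 = 44
175 = 13·13 + 6, so a_5 = 13
13 = 2·6 + 1, so a_6 = 2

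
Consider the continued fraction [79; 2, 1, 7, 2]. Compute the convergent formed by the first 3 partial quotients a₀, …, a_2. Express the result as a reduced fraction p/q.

238/3

Start with 1.
2 + 1/(1/1) = 2 + 1/1 = 3/1
79 + 1/(3/1) = 79 + 1/3 = 238/3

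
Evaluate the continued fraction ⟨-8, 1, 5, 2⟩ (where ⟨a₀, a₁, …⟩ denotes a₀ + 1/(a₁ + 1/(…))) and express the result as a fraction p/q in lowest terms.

Build up convergents one term at a time:
a_0 = -8: -8/1
a_1 = 1: -7/1
a_2 = 5: -43/6
a_3 = 2: -93/13

-93/13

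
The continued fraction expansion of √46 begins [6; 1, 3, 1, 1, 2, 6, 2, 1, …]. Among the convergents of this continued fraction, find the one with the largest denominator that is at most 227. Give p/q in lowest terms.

997/147

a_0 = 6: 6/1  (≤ bound)
a_1 = 1: 7/1  (≤ bound)
a_2 = 3: 27/4  (≤ bound)
a_3 = 1: 34/5  (≤ bound)
a_4 = 1: 61/9  (≤ bound)
a_5 = 2: 156/23  (≤ bound)
a_6 = 6: 997/147  (≤ bound)
a_7 = 2: 2150/317  (> 227, stop)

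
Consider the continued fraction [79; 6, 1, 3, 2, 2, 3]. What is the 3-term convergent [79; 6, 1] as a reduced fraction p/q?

Work from the innermost term outward:
Start with 1.
6 + 1/(1/1) = 6 + 1/1 = 7/1
79 + 1/(7/1) = 79 + 1/7 = 554/7

554/7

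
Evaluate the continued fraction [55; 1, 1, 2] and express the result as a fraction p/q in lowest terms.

Build up convergents one term at a time:
a_0 = 55: 55/1
a_1 = 1: 56/1
a_2 = 1: 111/2
a_3 = 2: 278/5

278/5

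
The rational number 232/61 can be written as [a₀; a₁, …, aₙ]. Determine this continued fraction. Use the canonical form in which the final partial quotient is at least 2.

[3; 1, 4, 12]

232 = 3·61 + 49, so a_0 = 3
61 = 1·49 + 12, so a_1 = 1
49 = 4·12 + 1, so a_2 = 4
12 = 12·1 + 0, so a_3 = 12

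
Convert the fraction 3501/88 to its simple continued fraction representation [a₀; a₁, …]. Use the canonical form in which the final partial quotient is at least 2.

Repeatedly divide and take the remainder:
3501 ÷ 88 → quotient 39, remainder 69
88 ÷ 69 → quotient 1, remainder 19
69 ÷ 19 → quotient 3, remainder 12
19 ÷ 12 → quotient 1, remainder 7
12 ÷ 7 → quotient 1, remainder 5
7 ÷ 5 → quotient 1, remainder 2
5 ÷ 2 → quotient 2, remainder 1
2 ÷ 1 → quotient 2, remainder 0

[39; 1, 3, 1, 1, 1, 2, 2]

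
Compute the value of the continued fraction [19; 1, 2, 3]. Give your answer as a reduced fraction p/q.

a_0 = 19: 19/1
a_1 = 1: 20/1
a_2 = 2: 59/3
a_3 = 3: 197/10

197/10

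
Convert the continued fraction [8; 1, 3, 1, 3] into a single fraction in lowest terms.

167/19

a_0 = 8: 8/1
a_1 = 1: 9/1
a_2 = 3: 35/4
a_3 = 1: 44/5
a_4 = 3: 167/19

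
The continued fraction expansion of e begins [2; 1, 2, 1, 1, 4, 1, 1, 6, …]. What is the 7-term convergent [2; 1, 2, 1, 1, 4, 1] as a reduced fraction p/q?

a_0 = 2: 2/1
a_1 = 1: 3/1
a_2 = 2: 8/3
a_3 = 1: 11/4
a_4 = 1: 19/7
a_5 = 4: 87/32
a_6 = 1: 106/39

106/39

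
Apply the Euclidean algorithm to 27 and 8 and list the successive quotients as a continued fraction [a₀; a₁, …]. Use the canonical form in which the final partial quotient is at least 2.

Apply division with remainder until the remainder is 0:
27 = 3·8 + 3, so a_0 = 3
8 = 2·3 + 2, so a_1 = 2
3 = 1·2 + 1, so a_2 = 1
2 = 2·1 + 0, so a_3 = 2

[3; 2, 1, 2]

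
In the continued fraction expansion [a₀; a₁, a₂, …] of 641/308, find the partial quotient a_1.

Apply division with remainder until the remainder is 0:
⌊641/308⌋ = 2, remainder 25
⌊308/25⌋ = 12, remainder 8

12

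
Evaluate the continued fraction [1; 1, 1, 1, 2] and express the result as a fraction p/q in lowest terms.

13/8

a_0 = 1: 1/1
a_1 = 1: 2/1
a_2 = 1: 3/2
a_3 = 1: 5/3
a_4 = 2: 13/8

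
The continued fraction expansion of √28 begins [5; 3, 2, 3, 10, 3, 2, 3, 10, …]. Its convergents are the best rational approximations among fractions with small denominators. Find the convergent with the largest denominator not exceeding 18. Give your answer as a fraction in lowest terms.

37/7

List convergents until the denominator exceeds the bound:
a_0 = 5: 5/1  (≤ bound)
a_1 = 3: 16/3  (≤ bound)
a_2 = 2: 37/7  (≤ bound)
a_3 = 3: 127/24  (> 18, stop)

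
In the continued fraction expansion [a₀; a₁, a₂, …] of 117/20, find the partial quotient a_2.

⌊117/20⌋ = 5, remainder 17
⌊20/17⌋ = 1, remainder 3
⌊17/3⌋ = 5, remainder 2

5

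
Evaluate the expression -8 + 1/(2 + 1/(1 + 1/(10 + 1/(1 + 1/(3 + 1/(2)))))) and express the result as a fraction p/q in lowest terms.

-2366/309

Work from the innermost term outward:
Start with 2.
3 + 1/(2/1) = 3 + 1/2 = 7/2
1 + 1/(7/2) = 1 + 2/7 = 9/7
10 + 1/(9/7) = 10 + 7/9 = 97/9
1 + 1/(97/9) = 1 + 9/97 = 106/97
2 + 1/(106/97) = 2 + 97/106 = 309/106
-8 + 1/(309/106) = -8 + 106/309 = -2366/309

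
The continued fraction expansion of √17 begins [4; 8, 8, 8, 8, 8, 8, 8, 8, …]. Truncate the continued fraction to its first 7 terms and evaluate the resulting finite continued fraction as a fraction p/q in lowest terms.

1166876/283009

Use the convergent recurrence hₖ = aₖ·hₖ₋₁ + hₖ₋₂ (and likewise for the denominators kₖ):
a_0 = 4: 4/1
a_1 = 8: 33/8
a_2 = 8: 268/65
a_3 = 8: 2177/528
a_4 = 8: 17684/4289
a_5 = 8: 143649/34840
a_6 = 8: 1166876/283009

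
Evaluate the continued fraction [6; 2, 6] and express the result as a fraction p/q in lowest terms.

84/13

Build up convergents one term at a time:
a_0 = 6: 6/1
a_1 = 2: 13/2
a_2 = 6: 84/13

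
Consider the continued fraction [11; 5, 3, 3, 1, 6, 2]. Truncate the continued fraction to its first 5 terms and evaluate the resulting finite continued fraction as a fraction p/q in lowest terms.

a_0 = 11: 11/1
a_1 = 5: 56/5
a_2 = 3: 179/16
a_3 = 3: 593/53
a_4 = 1: 772/69

772/69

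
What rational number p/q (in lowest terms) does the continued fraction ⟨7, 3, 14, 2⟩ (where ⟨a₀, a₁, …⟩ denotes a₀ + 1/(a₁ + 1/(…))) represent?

652/89

Start with 2.
14 + 1/(2/1) = 14 + 1/2 = 29/2
3 + 1/(29/2) = 3 + 2/29 = 89/29
7 + 1/(89/29) = 7 + 29/89 = 652/89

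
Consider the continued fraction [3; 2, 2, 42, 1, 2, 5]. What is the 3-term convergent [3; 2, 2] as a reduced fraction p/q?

Start with 2.
2 + 1/(2/1) = 2 + 1/2 = 5/2
3 + 1/(5/2) = 3 + 2/5 = 17/5

17/5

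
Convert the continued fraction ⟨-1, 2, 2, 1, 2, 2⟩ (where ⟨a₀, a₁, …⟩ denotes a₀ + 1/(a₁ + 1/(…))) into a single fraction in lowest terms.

-26/45

Compute successive convergents:
a_0 = -1: -1/1
a_1 = 2: -1/2
a_2 = 2: -3/5
a_3 = 1: -4/7
a_4 = 2: -11/19
a_5 = 2: -26/45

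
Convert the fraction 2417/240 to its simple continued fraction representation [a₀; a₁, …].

[10; 14, 8, 2]

Repeatedly divide and take the remainder:
2417 ÷ 240 → quotient 10, remainder 17
240 ÷ 17 → quotient 14, remainder 2
17 ÷ 2 → quotient 8, remainder 1
2 ÷ 1 → quotient 2, remainder 0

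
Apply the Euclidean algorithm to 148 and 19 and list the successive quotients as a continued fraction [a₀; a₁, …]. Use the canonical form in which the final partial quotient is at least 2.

Repeatedly divide and take the remainder:
⌊148/19⌋ = 7, remainder 15
⌊19/15⌋ = 1, remainder 4
⌊15/4⌋ = 3, remainder 3
⌊4/3⌋ = 1, remainder 1
⌊3/1⌋ = 3, remainder 0

[7; 1, 3, 1, 3]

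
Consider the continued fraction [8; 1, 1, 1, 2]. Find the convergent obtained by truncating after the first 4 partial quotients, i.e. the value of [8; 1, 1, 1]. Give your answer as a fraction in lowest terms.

26/3

Start with 1.
1 + 1/(1/1) = 1 + 1/1 = 2/1
1 + 1/(2/1) = 1 + 1/2 = 3/2
8 + 1/(3/2) = 8 + 2/3 = 26/3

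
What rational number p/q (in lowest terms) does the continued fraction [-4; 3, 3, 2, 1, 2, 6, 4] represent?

-8713/2357

Work from the innermost term outward:
Start with 4.
6 + 1/(4/1) = 6 + 1/4 = 25/4
2 + 1/(25/4) = 2 + 4/25 = 54/25
1 + 1/(54/25) = 1 + 25/54 = 79/54
2 + 1/(79/54) = 2 + 54/79 = 212/79
3 + 1/(212/79) = 3 + 79/212 = 715/212
3 + 1/(715/212) = 3 + 212/715 = 2357/715
-4 + 1/(2357/715) = -4 + 715/2357 = -8713/2357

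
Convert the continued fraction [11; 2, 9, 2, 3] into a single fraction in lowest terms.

1595/139

Start with 3.
2 + 1/(3/1) = 2 + 1/3 = 7/3
9 + 1/(7/3) = 9 + 3/7 = 66/7
2 + 1/(66/7) = 2 + 7/66 = 139/66
11 + 1/(139/66) = 11 + 66/139 = 1595/139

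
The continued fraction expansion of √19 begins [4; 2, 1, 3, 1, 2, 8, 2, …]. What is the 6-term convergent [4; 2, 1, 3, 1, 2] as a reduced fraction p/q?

170/39

Start with 2.
1 + 1/(2/1) = 1 + 1/2 = 3/2
3 + 1/(3/2) = 3 + 2/3 = 11/3
1 + 1/(11/3) = 1 + 3/11 = 14/11
2 + 1/(14/11) = 2 + 11/14 = 39/14
4 + 1/(39/14) = 4 + 14/39 = 170/39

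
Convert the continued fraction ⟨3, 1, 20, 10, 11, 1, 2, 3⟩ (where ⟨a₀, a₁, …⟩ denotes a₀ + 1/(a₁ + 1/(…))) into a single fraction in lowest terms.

Build up convergents one term at a time:
a_0 = 3: 3/1
a_1 = 1: 4/1
a_2 = 20: 83/21
a_3 = 10: 834/211
a_4 = 11: 9257/2342
a_5 = 1: 10091/2553
a_6 = 2: 29439/7448
a_7 = 3: 98408/24897

98408/24897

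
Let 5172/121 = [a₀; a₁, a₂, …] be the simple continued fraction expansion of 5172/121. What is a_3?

Apply division with remainder until the remainder is 0:
⌊5172/121⌋ = 42, remainder 90
⌊121/90⌋ = 1, remainder 31
⌊90/31⌋ = 2, remainder 28
⌊31/28⌋ = 1, remainder 3

1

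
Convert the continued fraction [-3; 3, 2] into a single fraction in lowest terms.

-19/7

a_0 = -3: -3/1
a_1 = 3: -8/3
a_2 = 2: -19/7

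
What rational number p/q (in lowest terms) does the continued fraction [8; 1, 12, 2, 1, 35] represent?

Collapse the nested fraction from the inside out:
Start with 35.
1 + 1/(35/1) = 1 + 1/35 = 36/35
2 + 1/(36/35) = 2 + 35/36 = 107/36
12 + 1/(107/36) = 12 + 36/107 = 1320/107
1 + 1/(1320/107) = 1 + 107/1320 = 1427/1320
8 + 1/(1427/1320) = 8 + 1320/1427 = 12736/1427

12736/1427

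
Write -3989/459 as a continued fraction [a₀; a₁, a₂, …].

Run the Euclidean algorithm, recording each quotient:
-3989 = -9·459 + 142, so a_0 = -9
459 = 3·142 + 33, so a_1 = 3
142 = 4·33 + 10, so a_2 = 4
33 = 3·10 + 3, so a_3 = 3
10 = 3·3 + 1, so a_4 = 3
3 = 3·1 + 0, so a_5 = 3

[-9; 3, 4, 3, 3, 3]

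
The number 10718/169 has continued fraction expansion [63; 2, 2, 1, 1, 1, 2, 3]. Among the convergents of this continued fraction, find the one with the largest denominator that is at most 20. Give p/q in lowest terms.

a_0 = 63: 63/1  (≤ bound)
a_1 = 2: 127/2  (≤ bound)
a_2 = 2: 317/5  (≤ bound)
a_3 = 1: 444/7  (≤ bound)
a_4 = 1: 761/12  (≤ bound)
a_5 = 1: 1205/19  (≤ bound)
a_6 = 2: 3171/50  (> 20, stop)

1205/19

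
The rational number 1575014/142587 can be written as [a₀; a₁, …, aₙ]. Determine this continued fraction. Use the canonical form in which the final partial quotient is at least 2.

[11; 21, 1, 2, 1, 14, 55, 2]

1575014 ÷ 142587 → quotient 11, remainder 6557
142587 ÷ 6557 → quotient 21, remainder 4890
6557 ÷ 4890 → quotient 1, remainder 1667
4890 ÷ 1667 → quotient 2, remainder 1556
1667 ÷ 1556 → quotient 1, remainder 111
1556 ÷ 111 → quotient 14, remainder 2
111 ÷ 2 → quotient 55, remainder 1
2 ÷ 1 → quotient 2, remainder 0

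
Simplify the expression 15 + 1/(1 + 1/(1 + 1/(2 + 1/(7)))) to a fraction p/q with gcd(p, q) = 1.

577/37

a_0 = 15: 15/1
a_1 = 1: 16/1
a_2 = 1: 31/2
a_3 = 2: 78/5
a_4 = 7: 577/37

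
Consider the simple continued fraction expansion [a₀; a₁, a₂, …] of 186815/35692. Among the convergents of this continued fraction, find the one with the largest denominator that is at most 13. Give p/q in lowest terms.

68/13

a_0 = 5: 5/1  (≤ bound)
a_1 = 4: 21/4  (≤ bound)
a_2 = 3: 68/13  (≤ bound)
a_3 = 1: 89/17  (> 13, stop)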